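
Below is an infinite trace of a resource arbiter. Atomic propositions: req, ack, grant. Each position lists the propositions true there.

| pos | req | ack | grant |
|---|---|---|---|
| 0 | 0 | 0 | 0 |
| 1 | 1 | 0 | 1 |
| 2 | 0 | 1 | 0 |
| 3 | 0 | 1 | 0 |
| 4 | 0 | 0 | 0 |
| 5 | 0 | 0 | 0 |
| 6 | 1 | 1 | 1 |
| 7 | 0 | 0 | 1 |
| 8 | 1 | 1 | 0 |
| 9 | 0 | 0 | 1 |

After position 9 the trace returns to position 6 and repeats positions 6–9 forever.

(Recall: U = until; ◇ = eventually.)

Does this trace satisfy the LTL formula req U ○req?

Yes

Walking from position 0: ○req first holds at position 0, and req holds at every earlier position along the way, so req U ○req holds.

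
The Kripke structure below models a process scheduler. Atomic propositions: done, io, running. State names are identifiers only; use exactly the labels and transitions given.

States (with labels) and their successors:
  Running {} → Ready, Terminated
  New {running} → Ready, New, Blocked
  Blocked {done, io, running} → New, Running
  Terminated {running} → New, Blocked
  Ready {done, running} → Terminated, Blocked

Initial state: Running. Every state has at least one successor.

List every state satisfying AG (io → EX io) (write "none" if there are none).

none

States satisfying io → EX io: {Running, New, Terminated, Ready}.
States satisfying AG (io → EX io): ∅.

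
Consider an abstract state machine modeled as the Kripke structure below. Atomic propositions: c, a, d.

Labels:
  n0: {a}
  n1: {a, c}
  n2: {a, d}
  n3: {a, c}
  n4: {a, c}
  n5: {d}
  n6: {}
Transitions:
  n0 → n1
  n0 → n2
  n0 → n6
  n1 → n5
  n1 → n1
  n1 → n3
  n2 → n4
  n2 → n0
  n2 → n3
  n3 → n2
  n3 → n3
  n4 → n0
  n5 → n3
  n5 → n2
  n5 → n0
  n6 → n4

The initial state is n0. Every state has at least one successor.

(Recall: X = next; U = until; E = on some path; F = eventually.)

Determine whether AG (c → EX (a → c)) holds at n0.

States satisfying c → EX (a → c): {n0, n1, n2, n3, n5, n6}.
States satisfying AG (c → EX (a → c)): ∅.
n4 is reachable from n0 and violates c → EX (a → c), so AG fails at n0.
n0 ∉ Sat(AG (c → EX (a → c))).

Violated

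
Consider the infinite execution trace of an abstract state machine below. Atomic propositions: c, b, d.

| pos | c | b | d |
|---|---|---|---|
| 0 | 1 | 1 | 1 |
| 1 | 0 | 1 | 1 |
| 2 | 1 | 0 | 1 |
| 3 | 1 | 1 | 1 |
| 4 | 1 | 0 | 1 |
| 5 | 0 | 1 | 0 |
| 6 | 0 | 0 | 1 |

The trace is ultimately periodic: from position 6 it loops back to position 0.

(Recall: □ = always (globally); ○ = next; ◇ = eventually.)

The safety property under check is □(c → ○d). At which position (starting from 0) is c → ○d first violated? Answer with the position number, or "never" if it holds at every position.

Check c → ○d at each position in order: 0 ✓, 1 ✓, 2 ✓, 3 ✓.
At position 4 the labels are {c, d} and the next position 5 has {b}, so c → ○d is false there. This is the first violation.

4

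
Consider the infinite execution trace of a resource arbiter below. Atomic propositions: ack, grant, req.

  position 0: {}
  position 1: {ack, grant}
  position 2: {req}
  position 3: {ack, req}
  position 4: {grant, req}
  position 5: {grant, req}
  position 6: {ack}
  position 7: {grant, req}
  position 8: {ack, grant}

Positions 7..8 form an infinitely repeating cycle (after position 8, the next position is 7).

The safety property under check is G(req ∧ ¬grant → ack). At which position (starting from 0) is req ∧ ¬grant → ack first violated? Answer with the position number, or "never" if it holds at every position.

Check req ∧ ¬grant → ack at each position in order: 0 ✓, 1 ✓.
At position 2 the labels are {req}, so req ∧ ¬grant → ack is false there. This is the first violation.

2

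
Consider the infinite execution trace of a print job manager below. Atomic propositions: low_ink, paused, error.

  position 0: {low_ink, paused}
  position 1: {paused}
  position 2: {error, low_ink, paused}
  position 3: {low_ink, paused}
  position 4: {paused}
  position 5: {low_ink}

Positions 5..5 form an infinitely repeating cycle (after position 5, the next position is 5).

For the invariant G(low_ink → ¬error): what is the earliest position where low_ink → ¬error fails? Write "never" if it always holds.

2

Check low_ink → ¬error at each position in order: 0 ✓, 1 ✓.
At position 2 the labels are {error, low_ink, paused}, so low_ink → ¬error is false there. This is the first violation.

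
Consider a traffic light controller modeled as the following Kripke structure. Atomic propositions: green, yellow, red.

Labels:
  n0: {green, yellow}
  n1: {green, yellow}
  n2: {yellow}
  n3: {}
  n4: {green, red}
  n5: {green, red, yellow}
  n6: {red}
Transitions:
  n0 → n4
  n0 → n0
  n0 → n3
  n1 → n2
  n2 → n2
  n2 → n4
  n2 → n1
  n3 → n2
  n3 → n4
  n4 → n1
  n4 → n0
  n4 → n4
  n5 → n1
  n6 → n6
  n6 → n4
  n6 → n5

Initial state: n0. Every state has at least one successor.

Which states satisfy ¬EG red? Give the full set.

{n0, n1, n2, n3, n5}

States satisfying red: {n4, n5, n6}.
States satisfying EG red: {n4, n6}.
States satisfying ¬EG red: {n0, n1, n2, n3, n5}.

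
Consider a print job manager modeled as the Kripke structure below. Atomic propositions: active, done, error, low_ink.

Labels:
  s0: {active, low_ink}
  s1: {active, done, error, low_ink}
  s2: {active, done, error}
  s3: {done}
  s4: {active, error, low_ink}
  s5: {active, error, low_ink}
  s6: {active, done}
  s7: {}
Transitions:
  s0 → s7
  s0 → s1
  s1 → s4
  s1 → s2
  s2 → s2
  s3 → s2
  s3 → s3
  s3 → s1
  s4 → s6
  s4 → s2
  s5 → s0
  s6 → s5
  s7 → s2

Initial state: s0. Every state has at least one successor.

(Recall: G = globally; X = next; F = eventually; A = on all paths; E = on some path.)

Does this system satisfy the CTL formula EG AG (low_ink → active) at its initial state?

States satisfying AG (low_ink → active): {s0, s1, s2, s3, s4, s5, s6, s7}.
States satisfying EG AG (low_ink → active): {s0, s1, s2, s3, s4, s5, s6, s7}.
s0 ∈ Sat(EG AG (low_ink → active)).

Holds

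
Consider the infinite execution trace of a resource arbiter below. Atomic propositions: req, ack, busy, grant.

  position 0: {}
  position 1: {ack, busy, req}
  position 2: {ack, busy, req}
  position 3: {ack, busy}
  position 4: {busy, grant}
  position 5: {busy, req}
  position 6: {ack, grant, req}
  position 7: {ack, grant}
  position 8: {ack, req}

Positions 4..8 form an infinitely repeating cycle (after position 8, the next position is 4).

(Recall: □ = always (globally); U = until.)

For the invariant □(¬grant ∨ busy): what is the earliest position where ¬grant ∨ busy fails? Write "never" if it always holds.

Check ¬grant ∨ busy at each position in order: 0 ✓, 1 ✓, 2 ✓, 3 ✓, 4 ✓, 5 ✓.
At position 6 the labels are {ack, grant, req}, so ¬grant ∨ busy is false there. This is the first violation.

6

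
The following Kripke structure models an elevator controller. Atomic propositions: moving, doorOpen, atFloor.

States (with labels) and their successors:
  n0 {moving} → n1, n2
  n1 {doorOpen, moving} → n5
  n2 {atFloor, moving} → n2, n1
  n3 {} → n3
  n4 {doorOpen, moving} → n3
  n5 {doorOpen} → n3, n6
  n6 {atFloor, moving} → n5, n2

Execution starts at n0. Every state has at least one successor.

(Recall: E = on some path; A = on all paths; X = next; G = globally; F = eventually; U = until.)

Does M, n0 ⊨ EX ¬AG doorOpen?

Yes

States satisfying ¬AG doorOpen: {n0, n1, n2, n3, n4, n5, n6}.
States satisfying EX ¬AG doorOpen: {n0, n1, n2, n3, n4, n5, n6}.
n0 ∈ Sat(EX ¬AG doorOpen).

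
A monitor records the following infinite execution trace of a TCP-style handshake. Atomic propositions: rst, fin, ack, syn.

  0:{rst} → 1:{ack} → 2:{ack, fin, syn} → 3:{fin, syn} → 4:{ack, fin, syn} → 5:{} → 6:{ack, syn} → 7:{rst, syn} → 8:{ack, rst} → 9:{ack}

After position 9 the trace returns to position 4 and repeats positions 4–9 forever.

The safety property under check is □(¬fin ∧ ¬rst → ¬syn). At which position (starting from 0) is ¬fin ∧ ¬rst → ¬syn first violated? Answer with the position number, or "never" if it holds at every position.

Check ¬fin ∧ ¬rst → ¬syn at each position in order: 0 ✓, 1 ✓, 2 ✓, 3 ✓, 4 ✓, 5 ✓.
At position 6 the labels are {ack, syn}, so ¬fin ∧ ¬rst → ¬syn is false there. This is the first violation.

6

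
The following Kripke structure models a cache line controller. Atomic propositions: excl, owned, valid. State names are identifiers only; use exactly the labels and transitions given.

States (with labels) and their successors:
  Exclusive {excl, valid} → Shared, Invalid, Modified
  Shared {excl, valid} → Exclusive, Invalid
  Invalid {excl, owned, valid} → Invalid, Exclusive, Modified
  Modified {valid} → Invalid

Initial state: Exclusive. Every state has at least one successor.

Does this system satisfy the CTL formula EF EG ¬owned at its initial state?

Satisfied

States satisfying EG ¬owned: {Exclusive, Shared}.
States satisfying EF EG ¬owned: {Exclusive, Shared, Invalid, Modified}.
Some path from Exclusive reaches a state where EG ¬owned holds.
Exclusive ∈ Sat(EF EG ¬owned).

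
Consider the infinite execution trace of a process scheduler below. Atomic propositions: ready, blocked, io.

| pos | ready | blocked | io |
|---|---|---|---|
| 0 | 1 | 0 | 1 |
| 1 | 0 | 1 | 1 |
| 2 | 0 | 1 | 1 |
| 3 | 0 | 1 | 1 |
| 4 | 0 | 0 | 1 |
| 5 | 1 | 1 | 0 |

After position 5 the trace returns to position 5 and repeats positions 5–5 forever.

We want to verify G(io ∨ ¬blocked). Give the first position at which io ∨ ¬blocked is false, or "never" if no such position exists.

5

Check io ∨ ¬blocked at each position in order: 0 ✓, 1 ✓, 2 ✓, 3 ✓, 4 ✓.
At position 5 the labels are {blocked, ready}, so io ∨ ¬blocked is false there. This is the first violation.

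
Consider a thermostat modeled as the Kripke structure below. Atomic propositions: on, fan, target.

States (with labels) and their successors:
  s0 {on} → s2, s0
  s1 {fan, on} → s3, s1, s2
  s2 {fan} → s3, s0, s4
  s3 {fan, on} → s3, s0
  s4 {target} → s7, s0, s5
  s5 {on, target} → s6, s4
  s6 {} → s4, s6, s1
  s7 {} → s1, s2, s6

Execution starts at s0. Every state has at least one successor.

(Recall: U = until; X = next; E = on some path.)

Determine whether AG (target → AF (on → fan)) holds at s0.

Satisfied

States satisfying target → AF (on → fan): {s0, s1, s2, s3, s4, s5, s6, s7}.
States satisfying AG (target → AF (on → fan)): {s0, s1, s2, s3, s4, s5, s6, s7}.
Every state reachable from s0 satisfies target → AF (on → fan).
s0 ∈ Sat(AG (target → AF (on → fan))).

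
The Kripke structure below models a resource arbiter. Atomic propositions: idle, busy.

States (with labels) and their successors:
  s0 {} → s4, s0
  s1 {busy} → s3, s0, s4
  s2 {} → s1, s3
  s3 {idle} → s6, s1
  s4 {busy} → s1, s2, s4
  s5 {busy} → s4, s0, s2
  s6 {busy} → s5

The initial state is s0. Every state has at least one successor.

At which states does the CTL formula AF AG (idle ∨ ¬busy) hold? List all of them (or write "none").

none

States satisfying AG (idle ∨ ¬busy): ∅.
States satisfying AF AG (idle ∨ ¬busy): ∅.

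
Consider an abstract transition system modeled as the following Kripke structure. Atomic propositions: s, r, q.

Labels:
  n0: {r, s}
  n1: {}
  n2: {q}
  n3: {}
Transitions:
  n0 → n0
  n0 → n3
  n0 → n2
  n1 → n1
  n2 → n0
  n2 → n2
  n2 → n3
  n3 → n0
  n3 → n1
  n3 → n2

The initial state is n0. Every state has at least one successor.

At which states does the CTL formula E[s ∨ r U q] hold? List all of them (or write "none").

States satisfying s ∨ r: {n0}.
States satisfying q: {n2}.
States satisfying E[s ∨ r U q]: {n0, n2}.

{n0, n2}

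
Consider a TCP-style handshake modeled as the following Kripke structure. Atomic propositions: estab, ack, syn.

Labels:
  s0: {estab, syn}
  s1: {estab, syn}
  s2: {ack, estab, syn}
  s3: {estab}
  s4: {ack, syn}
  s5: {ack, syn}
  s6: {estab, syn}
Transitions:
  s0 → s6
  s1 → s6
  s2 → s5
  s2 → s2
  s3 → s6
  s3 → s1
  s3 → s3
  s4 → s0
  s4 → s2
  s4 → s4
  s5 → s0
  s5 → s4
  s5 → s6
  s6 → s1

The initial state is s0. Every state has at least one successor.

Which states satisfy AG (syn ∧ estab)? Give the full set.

States satisfying syn ∧ estab: {s0, s1, s2, s6}.
States satisfying AG (syn ∧ estab): {s0, s1, s6}.

{s0, s1, s6}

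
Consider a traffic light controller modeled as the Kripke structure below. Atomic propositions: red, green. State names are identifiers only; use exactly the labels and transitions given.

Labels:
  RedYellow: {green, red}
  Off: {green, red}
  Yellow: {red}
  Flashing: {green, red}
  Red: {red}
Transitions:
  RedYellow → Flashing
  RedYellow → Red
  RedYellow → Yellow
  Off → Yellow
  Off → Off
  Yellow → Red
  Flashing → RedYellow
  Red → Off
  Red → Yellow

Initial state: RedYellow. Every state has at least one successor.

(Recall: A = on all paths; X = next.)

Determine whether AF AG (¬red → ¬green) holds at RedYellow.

Holds

States satisfying AG (¬red → ¬green): {RedYellow, Off, Yellow, Flashing, Red}.
States satisfying AF AG (¬red → ¬green): {RedYellow, Off, Yellow, Flashing, Red}.
RedYellow ∈ Sat(AF AG (¬red → ¬green)).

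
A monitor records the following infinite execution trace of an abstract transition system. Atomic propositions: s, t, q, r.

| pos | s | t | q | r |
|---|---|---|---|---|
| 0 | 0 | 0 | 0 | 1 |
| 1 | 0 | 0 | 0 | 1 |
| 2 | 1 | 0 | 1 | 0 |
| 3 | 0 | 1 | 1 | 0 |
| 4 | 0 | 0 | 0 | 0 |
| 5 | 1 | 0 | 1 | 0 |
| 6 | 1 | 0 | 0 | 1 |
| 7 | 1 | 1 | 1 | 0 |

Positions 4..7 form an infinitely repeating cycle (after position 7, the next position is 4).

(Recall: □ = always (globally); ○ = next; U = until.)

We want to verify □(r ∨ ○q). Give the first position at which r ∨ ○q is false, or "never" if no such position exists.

Check r ∨ ○q at each position in order: 0 ✓, 1 ✓, 2 ✓.
At position 3 the labels are {q, t} and the next position 4 has {}, so r ∨ ○q is false there. This is the first violation.

3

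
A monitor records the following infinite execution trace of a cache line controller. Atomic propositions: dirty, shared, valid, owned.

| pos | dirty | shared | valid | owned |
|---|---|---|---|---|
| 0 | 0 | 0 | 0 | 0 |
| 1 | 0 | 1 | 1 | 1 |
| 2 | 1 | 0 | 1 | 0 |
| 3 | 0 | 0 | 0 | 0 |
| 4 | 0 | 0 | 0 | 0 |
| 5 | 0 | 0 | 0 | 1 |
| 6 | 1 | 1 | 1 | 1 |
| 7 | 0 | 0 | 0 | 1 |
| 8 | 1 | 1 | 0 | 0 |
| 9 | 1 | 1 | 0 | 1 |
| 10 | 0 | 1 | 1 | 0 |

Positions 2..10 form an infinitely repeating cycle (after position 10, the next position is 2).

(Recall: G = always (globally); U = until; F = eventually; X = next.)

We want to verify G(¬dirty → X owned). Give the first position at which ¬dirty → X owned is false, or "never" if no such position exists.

1

Check ¬dirty → X owned at each position in order: 0 ✓.
At position 1 the labels are {owned, shared, valid} and the next position 2 has {dirty, valid}, so ¬dirty → X owned is false there. This is the first violation.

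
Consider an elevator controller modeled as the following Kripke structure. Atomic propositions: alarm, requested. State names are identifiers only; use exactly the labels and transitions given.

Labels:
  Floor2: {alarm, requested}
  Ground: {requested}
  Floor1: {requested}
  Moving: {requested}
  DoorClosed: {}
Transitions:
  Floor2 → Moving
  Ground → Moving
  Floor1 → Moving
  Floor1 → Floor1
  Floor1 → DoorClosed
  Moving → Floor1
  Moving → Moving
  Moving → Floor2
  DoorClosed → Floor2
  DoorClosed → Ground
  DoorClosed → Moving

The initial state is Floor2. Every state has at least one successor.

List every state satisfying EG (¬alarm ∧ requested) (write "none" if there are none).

States satisfying ¬alarm ∧ requested: {Ground, Floor1, Moving}.
States satisfying EG (¬alarm ∧ requested): {Ground, Floor1, Moving}.

{Ground, Floor1, Moving}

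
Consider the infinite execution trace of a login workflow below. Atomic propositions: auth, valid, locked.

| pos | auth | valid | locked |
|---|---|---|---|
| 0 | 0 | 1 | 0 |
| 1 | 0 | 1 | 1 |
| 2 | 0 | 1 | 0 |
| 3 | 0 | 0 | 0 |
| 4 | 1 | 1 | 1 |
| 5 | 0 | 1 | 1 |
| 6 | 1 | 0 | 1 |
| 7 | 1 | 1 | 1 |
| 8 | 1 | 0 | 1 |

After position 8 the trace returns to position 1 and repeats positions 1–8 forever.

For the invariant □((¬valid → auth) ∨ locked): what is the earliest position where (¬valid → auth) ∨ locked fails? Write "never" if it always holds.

Check (¬valid → auth) ∨ locked at each position in order: 0 ✓, 1 ✓, 2 ✓.
At position 3 the labels are {}, so (¬valid → auth) ∨ locked is false there. This is the first violation.

3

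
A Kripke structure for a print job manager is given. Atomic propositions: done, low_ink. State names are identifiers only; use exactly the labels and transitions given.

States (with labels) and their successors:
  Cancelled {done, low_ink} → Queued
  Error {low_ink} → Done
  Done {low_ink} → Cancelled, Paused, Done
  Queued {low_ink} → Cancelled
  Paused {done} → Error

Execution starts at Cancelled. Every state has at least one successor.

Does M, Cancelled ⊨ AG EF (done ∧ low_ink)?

States satisfying EF (done ∧ low_ink): {Cancelled, Error, Done, Queued, Paused}.
States satisfying AG EF (done ∧ low_ink): {Cancelled, Error, Done, Queued, Paused}.
Every state reachable from Cancelled satisfies EF (done ∧ low_ink).
Cancelled ∈ Sat(AG EF (done ∧ low_ink)).

Holds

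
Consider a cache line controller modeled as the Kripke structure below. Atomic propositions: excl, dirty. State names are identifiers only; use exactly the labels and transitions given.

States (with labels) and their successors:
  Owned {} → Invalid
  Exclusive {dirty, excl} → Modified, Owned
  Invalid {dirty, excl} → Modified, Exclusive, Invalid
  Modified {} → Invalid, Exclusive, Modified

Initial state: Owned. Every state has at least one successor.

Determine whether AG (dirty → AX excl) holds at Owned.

States satisfying dirty → AX excl: {Owned, Modified}.
States satisfying AG (dirty → AX excl): ∅.
Exclusive is reachable from Owned and violates dirty → AX excl, so AG fails at Owned.
Owned ∉ Sat(AG (dirty → AX excl)).

Violated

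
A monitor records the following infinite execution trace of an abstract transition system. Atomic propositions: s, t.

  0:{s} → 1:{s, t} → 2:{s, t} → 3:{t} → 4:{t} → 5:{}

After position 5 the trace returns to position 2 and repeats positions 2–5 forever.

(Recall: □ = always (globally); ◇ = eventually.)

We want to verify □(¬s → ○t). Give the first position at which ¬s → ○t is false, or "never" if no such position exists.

Check ¬s → ○t at each position in order: 0 ✓, 1 ✓, 2 ✓, 3 ✓.
At position 4 the labels are {t} and the next position 5 has {}, so ¬s → ○t is false there. This is the first violation.

4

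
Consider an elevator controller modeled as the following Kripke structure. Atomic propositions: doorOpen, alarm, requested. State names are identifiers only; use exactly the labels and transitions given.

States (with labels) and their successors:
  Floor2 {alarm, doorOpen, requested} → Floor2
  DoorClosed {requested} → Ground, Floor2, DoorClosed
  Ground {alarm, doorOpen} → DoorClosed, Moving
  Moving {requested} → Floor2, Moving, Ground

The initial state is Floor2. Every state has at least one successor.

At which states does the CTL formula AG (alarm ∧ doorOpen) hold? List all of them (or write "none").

States satisfying alarm ∧ doorOpen: {Floor2, Ground}.
States satisfying AG (alarm ∧ doorOpen): {Floor2}.

{Floor2}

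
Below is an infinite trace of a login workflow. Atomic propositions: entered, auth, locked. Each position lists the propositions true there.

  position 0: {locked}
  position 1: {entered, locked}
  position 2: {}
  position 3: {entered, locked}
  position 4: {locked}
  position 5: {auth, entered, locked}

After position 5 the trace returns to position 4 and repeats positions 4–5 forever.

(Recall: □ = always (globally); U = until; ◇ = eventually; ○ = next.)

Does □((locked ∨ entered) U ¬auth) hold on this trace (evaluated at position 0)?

(locked ∨ entered) U ¬auth holds at every position 0..5, and those are all positions ever visited, so □((locked ∨ entered) U ¬auth) holds.

Holds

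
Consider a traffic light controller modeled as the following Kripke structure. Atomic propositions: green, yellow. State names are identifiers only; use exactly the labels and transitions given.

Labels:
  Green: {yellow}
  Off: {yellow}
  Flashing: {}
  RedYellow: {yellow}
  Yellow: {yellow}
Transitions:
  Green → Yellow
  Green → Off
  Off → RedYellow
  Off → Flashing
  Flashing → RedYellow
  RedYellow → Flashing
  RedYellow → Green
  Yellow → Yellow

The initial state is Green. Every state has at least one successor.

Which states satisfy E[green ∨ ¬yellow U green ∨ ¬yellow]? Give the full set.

{Flashing}

States satisfying green ∨ ¬yellow: {Flashing}.
States satisfying E[green ∨ ¬yellow U green ∨ ¬yellow]: {Flashing}.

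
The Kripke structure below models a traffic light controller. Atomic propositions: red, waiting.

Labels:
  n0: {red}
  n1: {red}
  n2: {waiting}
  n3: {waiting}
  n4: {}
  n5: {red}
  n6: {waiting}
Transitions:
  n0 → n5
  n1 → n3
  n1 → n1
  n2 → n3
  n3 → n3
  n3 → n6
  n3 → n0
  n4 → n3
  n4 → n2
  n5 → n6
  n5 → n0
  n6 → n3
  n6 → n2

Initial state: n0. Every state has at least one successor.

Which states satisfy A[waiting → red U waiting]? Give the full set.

{n2, n3, n4, n6}

States satisfying waiting → red: {n0, n1, n4, n5}.
States satisfying waiting: {n2, n3, n6}.
States satisfying A[waiting → red U waiting]: {n2, n3, n4, n6}.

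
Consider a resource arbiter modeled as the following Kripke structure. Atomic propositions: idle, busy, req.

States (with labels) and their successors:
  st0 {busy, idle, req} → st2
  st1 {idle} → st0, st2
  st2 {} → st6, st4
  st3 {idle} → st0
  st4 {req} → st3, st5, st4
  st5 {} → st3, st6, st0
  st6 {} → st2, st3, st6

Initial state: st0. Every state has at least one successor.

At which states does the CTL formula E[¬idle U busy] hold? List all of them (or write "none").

{st0, st2, st4, st5, st6}

States satisfying ¬idle: {st2, st4, st5, st6}.
States satisfying busy: {st0}.
States satisfying E[¬idle U busy]: {st0, st2, st4, st5, st6}.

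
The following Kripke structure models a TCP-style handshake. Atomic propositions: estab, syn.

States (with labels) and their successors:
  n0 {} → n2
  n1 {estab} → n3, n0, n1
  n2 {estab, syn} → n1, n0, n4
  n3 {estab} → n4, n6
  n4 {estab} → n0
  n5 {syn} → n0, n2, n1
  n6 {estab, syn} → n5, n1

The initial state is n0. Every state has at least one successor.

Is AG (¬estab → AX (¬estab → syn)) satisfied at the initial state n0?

No

States satisfying ¬estab → AX (¬estab → syn): {n0, n1, n2, n3, n4, n6}.
States satisfying AG (¬estab → AX (¬estab → syn)): ∅.
n5 is reachable from n0 and violates ¬estab → AX (¬estab → syn), so AG fails at n0.
n0 ∉ Sat(AG (¬estab → AX (¬estab → syn))).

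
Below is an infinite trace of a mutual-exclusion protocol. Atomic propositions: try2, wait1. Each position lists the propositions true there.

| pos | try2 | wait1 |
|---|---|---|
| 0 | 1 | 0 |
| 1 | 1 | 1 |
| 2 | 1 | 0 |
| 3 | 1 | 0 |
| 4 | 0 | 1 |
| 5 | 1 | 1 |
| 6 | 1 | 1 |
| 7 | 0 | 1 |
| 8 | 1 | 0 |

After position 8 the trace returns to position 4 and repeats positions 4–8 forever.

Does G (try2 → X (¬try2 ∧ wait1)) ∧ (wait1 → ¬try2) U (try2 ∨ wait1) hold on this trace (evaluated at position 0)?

try2 → X (¬try2 ∧ wait1) must hold at every position from 0 onward. It fails at position 0, so G (try2 → X (¬try2 ∧ wait1)) is false.
Positions where try2 holds: 0, 1, 2, 3, 5, 6, 8.
Check X (¬try2 ∧ wait1) at each: 0→fails, 1→fails, 2→fails, 3→ok, 5→fails, 6→ok, 8→ok.
Walking from position 0: try2 ∨ wait1 first holds at position 0, and wait1 → ¬try2 holds at every earlier position along the way, so (wait1 → ¬try2) U (try2 ∨ wait1) holds.
At position 0: G (try2 → X (¬try2 ∧ wait1)) is false; (wait1 → ¬try2) U (try2 ∨ wait1) is true; so G (try2 → X (¬try2 ∧ wait1)) ∧ (wait1 → ¬try2) U (try2 ∨ wait1) is false.

Violated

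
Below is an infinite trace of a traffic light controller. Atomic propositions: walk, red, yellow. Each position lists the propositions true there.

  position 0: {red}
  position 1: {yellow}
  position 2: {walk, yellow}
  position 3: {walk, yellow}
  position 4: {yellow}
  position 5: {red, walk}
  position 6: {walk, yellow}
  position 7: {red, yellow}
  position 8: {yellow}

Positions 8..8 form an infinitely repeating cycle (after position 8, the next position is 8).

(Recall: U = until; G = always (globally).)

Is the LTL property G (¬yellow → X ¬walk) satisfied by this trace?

Violated

¬yellow → X ¬walk must hold at every position from 0 onward. It fails at position 5, so G (¬yellow → X ¬walk) is false.
Positions where ¬yellow holds: 0, 5.
Check X ¬walk at each: 0→ok, 5→fails.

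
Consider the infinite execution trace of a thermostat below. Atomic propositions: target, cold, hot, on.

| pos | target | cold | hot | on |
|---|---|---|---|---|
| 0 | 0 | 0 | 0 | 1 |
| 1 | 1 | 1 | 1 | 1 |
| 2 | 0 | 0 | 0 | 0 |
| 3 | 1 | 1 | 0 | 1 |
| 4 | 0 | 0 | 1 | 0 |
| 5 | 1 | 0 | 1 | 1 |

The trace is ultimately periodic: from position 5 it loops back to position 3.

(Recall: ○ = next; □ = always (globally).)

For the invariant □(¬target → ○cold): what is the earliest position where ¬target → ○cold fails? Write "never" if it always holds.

Check ¬target → ○cold at each position in order: 0 ✓, 1 ✓, 2 ✓, 3 ✓.
At position 4 the labels are {hot} and the next position 5 has {hot, on, target}, so ¬target → ○cold is false there. This is the first violation.

4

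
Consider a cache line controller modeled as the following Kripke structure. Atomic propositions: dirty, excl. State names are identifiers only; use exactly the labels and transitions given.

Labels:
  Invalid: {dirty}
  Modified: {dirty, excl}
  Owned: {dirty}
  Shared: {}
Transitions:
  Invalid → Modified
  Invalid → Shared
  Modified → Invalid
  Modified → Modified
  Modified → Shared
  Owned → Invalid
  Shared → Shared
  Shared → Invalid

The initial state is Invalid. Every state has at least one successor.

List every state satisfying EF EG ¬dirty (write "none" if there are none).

States satisfying EG ¬dirty: {Shared}.
States satisfying EF EG ¬dirty: {Invalid, Modified, Owned, Shared}.

{Invalid, Modified, Owned, Shared}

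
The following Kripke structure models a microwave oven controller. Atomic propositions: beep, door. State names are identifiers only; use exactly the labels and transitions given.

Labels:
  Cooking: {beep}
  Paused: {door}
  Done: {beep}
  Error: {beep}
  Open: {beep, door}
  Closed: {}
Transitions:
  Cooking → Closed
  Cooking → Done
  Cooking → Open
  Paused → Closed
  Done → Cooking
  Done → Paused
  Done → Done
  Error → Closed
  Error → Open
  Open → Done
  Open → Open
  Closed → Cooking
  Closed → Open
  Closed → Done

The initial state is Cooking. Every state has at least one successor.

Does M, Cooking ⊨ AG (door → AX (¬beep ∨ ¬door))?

Does not hold

States satisfying door → AX (¬beep ∨ ¬door): {Cooking, Paused, Done, Error, Closed}.
States satisfying AG (door → AX (¬beep ∨ ¬door)): ∅.
Open is reachable from Cooking and violates door → AX (¬beep ∨ ¬door), so AG fails at Cooking.
Cooking ∉ Sat(AG (door → AX (¬beep ∨ ¬door))).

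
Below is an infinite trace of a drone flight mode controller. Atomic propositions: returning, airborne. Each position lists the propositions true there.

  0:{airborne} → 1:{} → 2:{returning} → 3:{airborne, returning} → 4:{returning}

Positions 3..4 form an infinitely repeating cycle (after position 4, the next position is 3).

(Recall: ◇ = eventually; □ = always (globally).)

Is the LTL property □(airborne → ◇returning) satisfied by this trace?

airborne → ◇returning holds at every position 0..4, and those are all positions ever visited, so □(airborne → ◇returning) holds.
Positions where airborne holds: 0, 3.
Check ◇returning at each: 0→ok, 3→ok.

Holds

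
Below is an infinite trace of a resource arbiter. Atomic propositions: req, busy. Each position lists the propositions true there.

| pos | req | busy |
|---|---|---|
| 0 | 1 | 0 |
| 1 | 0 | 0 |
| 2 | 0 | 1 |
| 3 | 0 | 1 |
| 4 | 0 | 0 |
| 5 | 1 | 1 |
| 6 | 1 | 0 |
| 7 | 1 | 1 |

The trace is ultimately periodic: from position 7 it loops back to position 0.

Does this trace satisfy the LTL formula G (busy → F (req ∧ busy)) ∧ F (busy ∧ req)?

busy → F (req ∧ busy) holds at every position 0..7, and those are all positions ever visited, so G (busy → F (req ∧ busy)) holds.
Positions where busy holds: 2, 3, 5, 7.
Check F (req ∧ busy) at each: 2→ok, 3→ok, 5→ok, 7→ok.
busy ∧ req holds at position 5, which is reachable from 0, so F (busy ∧ req) holds.
At position 0: G (busy → F (req ∧ busy)) is true; F (busy ∧ req) is true; so G (busy → F (req ∧ busy)) ∧ F (busy ∧ req) is true.

Satisfied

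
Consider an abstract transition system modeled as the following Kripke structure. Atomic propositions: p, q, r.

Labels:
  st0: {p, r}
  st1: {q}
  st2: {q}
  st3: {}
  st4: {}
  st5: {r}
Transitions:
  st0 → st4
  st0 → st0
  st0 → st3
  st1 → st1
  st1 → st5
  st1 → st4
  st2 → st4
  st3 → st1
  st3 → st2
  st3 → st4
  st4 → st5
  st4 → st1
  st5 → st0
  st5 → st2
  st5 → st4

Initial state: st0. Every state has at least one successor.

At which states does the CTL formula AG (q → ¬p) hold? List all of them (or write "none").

States satisfying q → ¬p: {st0, st1, st2, st3, st4, st5}.
States satisfying AG (q → ¬p): {st0, st1, st2, st3, st4, st5}.

{st0, st1, st2, st3, st4, st5}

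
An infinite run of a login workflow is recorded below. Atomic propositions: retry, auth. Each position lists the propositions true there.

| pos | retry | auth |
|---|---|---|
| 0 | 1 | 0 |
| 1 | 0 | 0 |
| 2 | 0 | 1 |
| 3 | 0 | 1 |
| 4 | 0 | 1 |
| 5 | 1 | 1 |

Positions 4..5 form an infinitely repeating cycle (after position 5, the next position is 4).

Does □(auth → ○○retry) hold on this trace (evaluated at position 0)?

No

auth → ○○retry must hold at every position from 0 onward. It fails at position 2, so □(auth → ○○retry) is false.
Positions where auth holds: 2, 3, 4, 5.
Check ○○retry at each: 2→fails, 3→ok, 4→fails, 5→ok.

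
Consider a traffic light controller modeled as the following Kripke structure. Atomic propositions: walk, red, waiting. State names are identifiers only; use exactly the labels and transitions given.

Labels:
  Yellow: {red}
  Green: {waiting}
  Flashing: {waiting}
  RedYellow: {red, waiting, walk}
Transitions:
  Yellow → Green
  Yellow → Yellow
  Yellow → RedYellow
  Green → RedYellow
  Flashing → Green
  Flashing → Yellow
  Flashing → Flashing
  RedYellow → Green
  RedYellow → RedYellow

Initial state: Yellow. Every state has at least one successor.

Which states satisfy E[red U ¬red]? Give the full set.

{Yellow, Green, Flashing, RedYellow}

States satisfying red: {Yellow, RedYellow}.
States satisfying ¬red: {Green, Flashing}.
States satisfying E[red U ¬red]: {Yellow, Green, Flashing, RedYellow}.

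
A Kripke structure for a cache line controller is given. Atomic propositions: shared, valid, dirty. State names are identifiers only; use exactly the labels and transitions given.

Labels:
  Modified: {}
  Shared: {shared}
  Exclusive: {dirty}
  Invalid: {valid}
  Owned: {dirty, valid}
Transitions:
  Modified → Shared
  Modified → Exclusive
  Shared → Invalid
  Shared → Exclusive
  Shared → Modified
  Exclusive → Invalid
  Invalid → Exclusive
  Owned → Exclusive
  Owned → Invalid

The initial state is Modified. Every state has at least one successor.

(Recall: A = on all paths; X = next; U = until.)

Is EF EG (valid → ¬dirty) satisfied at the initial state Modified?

States satisfying EG (valid → ¬dirty): {Modified, Shared, Exclusive, Invalid}.
States satisfying EF EG (valid → ¬dirty): {Modified, Shared, Exclusive, Invalid, Owned}.
Some path from Modified reaches a state where EG (valid → ¬dirty) holds.
Modified ∈ Sat(EF EG (valid → ¬dirty)).

Holds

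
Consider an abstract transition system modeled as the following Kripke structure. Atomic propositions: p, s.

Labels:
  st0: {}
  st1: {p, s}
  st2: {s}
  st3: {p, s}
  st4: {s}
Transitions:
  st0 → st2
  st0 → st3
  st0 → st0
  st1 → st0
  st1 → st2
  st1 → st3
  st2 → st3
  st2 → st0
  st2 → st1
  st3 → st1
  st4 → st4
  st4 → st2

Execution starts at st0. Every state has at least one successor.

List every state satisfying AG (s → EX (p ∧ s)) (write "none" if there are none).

{st0, st1, st2, st3}

States satisfying s → EX (p ∧ s): {st0, st1, st2, st3}.
States satisfying AG (s → EX (p ∧ s)): {st0, st1, st2, st3}.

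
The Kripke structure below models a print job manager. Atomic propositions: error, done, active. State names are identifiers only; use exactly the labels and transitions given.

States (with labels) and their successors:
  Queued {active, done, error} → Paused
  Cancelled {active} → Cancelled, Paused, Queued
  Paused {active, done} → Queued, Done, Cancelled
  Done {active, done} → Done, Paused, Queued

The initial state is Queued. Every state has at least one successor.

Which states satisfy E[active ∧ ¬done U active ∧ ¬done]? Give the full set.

{Cancelled}

States satisfying active ∧ ¬done: {Cancelled}.
States satisfying E[active ∧ ¬done U active ∧ ¬done]: {Cancelled}.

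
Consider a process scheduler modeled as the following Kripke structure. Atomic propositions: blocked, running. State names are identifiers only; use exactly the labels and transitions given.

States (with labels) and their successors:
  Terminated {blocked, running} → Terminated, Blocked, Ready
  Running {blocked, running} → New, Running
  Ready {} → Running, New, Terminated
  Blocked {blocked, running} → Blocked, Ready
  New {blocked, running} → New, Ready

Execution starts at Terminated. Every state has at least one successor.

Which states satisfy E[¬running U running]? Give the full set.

States satisfying ¬running: {Ready}.
States satisfying running: {Terminated, Running, Blocked, New}.
States satisfying E[¬running U running]: {Terminated, Running, Ready, Blocked, New}.

{Terminated, Running, Ready, Blocked, New}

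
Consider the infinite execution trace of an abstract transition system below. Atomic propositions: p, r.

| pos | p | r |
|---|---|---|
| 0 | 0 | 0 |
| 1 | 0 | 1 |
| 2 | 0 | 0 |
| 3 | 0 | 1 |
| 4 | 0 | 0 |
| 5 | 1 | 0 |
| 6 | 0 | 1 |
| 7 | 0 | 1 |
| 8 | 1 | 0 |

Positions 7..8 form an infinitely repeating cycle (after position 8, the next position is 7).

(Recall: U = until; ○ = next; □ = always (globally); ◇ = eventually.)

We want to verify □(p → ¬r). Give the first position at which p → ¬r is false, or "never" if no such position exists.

p → ¬r holds at every position 0..8, and those are all the positions the trace ever visits, so the invariant □(p → ¬r) is never violated.

never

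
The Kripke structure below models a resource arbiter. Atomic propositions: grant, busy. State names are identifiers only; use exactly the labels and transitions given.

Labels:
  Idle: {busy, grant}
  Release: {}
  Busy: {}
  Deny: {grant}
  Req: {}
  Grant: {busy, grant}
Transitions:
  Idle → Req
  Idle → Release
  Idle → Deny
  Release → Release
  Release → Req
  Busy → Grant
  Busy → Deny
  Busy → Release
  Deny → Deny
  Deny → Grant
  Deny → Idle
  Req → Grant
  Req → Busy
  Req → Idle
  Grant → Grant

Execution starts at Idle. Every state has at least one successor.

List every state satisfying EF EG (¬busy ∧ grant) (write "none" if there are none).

States satisfying EG (¬busy ∧ grant): {Deny}.
States satisfying EF EG (¬busy ∧ grant): {Idle, Release, Busy, Deny, Req}.

{Idle, Release, Busy, Deny, Req}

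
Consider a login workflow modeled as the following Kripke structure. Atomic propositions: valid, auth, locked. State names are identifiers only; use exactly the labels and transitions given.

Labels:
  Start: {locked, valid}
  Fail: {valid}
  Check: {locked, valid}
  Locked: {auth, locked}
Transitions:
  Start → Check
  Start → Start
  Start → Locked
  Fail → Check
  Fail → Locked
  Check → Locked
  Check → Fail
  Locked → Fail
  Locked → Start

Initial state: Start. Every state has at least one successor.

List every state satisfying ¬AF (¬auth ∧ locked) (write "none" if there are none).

States satisfying ¬auth ∧ locked: {Start, Check}.
States satisfying AF (¬auth ∧ locked): {Start, Check}.
States satisfying ¬AF (¬auth ∧ locked): {Fail, Locked}.

{Fail, Locked}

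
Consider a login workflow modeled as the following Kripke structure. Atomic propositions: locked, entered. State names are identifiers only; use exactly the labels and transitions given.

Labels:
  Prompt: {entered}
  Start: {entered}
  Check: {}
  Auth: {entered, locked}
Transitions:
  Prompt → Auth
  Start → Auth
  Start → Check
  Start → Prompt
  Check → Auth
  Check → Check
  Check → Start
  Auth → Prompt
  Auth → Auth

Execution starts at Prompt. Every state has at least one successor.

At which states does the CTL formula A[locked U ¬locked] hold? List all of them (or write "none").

States satisfying locked: {Auth}.
States satisfying ¬locked: {Prompt, Start, Check}.
States satisfying A[locked U ¬locked]: {Prompt, Start, Check}.

{Prompt, Start, Check}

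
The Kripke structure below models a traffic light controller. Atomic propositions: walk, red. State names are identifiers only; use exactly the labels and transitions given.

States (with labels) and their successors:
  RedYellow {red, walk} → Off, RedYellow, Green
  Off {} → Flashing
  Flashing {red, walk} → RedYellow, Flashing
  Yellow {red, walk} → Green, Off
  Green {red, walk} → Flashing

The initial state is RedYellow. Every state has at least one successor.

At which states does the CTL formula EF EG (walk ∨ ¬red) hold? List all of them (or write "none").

States satisfying EG (walk ∨ ¬red): {RedYellow, Off, Flashing, Yellow, Green}.
States satisfying EF EG (walk ∨ ¬red): {RedYellow, Off, Flashing, Yellow, Green}.

{RedYellow, Off, Flashing, Yellow, Green}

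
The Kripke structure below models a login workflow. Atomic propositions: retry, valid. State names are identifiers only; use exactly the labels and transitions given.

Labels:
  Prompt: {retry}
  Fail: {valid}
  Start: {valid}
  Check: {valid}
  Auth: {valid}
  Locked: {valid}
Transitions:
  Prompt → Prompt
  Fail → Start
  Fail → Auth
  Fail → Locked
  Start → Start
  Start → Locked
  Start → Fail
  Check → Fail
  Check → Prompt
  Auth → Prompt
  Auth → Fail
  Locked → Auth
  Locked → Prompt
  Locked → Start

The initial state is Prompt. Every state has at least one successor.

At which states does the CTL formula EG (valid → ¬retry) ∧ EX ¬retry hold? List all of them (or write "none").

States satisfying valid → ¬retry: {Prompt, Fail, Start, Check, Auth, Locked}.
States satisfying EG (valid → ¬retry): {Prompt, Fail, Start, Check, Auth, Locked}.
States satisfying ¬retry: {Fail, Start, Check, Auth, Locked}.
States satisfying EX ¬retry: {Fail, Start, Check, Auth, Locked}.
States satisfying EG (valid → ¬retry) ∧ EX ¬retry: {Fail, Start, Check, Auth, Locked}.

{Fail, Start, Check, Auth, Locked}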